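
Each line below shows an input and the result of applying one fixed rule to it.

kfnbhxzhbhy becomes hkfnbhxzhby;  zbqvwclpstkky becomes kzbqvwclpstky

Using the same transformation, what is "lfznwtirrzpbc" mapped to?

What's happening: move the last character to the front, then swap the first and last characters.
Working it through for "lfznwtirrzpbc": intermediate "clfznwtirrzpb", final "blfznwtirrzpc".

blfznwtirrzpc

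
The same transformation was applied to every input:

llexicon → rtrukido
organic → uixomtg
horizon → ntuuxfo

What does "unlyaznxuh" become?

antardetgf

The transformation: take characters alternately from the front and the back (1st, last, 2nd, 2nd-last, ...), then shift every letter 6 places forward in the alphabet (wrapping around).
On "unlyaznxuh": the first step gives "uhnulxynaz", and the second then gives "antardetgf".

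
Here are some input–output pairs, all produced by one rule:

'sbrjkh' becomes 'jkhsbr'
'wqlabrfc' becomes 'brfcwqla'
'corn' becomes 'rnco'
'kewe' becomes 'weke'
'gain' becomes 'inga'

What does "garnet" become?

Looking at the pairs, the operation is to swap the front and back halves of the string.
Applying that to "garnet" gives "netgar".

netgar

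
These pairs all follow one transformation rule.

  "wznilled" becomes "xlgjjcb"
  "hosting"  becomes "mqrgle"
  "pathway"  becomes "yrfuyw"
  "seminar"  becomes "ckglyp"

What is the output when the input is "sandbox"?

ylbzmv

The transformation: delete the first character, then shift every letter 2 places backward in the alphabet (wrapping around).
Doing the same to "sandbox": "ylbzmv".
(Check on "pathway": → "athway" → "yrfuyw" ✓)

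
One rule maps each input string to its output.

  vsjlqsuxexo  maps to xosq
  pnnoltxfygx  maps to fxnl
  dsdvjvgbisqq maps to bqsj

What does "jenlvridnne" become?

Looking at the pairs, the operation is to keep one character in every 3, starting at position 2 (positions 2nd, 5th, 8th, ...), then move the first 2 characters to the end (rotate left by 2).
Working it through for "jenlvridnne": intermediate "evde", final "deev".

deev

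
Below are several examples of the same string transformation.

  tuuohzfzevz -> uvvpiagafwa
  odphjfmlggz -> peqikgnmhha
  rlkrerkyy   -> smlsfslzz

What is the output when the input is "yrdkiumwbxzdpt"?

zseljvnxcyaequ

Rule — shift every letter 1 place forward in the alphabet (wrapping around).
On "yrdkiumwbxzdpt" that produces "zseljvnxcyaequ".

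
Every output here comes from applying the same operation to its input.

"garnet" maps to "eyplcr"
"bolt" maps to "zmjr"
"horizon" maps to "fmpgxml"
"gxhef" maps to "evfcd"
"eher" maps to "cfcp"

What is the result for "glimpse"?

The rule is to shift every letter 2 places backward in the alphabet (wrapping around).
Applying that to "glimpse" gives "ejgknqc".

ejgknqc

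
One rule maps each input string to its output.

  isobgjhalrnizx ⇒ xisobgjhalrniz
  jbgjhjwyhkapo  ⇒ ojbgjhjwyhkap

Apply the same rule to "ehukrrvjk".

In each case the input is transformed by: move the last character to the front.
So "ehukrrvjk" becomes "kehukrrvj".

kehukrrvj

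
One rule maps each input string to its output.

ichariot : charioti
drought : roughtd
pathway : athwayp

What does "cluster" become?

lusterc

In each case the input is transformed by: move the first character to the end.
"cluster" → "lusterc".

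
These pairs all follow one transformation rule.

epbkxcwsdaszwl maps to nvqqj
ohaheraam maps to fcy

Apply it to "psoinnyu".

Each output is the input with this applied: keep one character in every 3, starting at position 2 (positions 2nd, 5th, 8th, ...), then shift every letter 2 places backward in the alphabet (wrapping around).
Working it through for "psoinnyu": intermediate "snu", final "qls".

qls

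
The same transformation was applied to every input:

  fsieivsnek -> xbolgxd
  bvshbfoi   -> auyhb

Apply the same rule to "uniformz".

yhkfs

The transformation: shift every letter 7 places backward in the alphabet (wrapping around), then delete the first 3 characters.
Applying both steps to "uniformz": "ngbyhkfs", then "yhkfs".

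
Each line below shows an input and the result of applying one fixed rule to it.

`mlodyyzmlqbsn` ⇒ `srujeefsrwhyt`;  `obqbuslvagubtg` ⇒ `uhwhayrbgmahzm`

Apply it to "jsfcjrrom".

pylipxxus

The pattern: shift every letter 6 places forward in the alphabet (wrapping around).
On "jsfcjrrom" that produces "pylipxxus".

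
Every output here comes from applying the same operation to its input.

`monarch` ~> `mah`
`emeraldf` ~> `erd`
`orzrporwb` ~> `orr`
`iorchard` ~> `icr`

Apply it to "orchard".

The rule is to keep one character in every 3, starting at position 1 (positions 1st, 4th, 7th, ...).
So "orchard" becomes "ohd".

ohd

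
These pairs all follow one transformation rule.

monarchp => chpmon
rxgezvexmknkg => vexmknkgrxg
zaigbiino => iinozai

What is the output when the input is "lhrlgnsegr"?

nsegrlhr

In each case the input is transformed by: move the first 3 characters to the end (rotate left by 3), then delete the first 2 characters.
Starting from "lhrlgnsegr": after the first operation, "lgnsegrlhr"; after the second, "nsegrlhr".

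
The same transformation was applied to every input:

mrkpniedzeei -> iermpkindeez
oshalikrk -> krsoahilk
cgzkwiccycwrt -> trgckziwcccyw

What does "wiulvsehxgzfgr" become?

rgiwlusvhegxfz

In each case the input is transformed by: move the last 2 characters to the front (rotate right by 2), then swap each adjacent pair of characters (1↔2, 3↔4, ...).
"wiulvsehxgzfgr" → "grwiulvsehxgzf" → "rgiwlusvhegxfz".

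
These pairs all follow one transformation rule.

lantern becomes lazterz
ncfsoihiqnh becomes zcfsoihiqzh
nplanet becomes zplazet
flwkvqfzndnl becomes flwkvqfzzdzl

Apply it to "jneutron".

The rule is to replace every "n" with "z".
Doing the same to "jneutron": "jzeutroz".

jzeutroz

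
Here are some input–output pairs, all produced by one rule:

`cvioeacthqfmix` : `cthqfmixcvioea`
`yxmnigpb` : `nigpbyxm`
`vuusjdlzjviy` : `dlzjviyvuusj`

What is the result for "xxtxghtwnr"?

The pattern: move the last character to the front, then swap the front and back halves of the string.
On "xxtxghtwnr": the first step gives "rxxtxghtwn", and the second then gives "ghtwnrxxtx".

ghtwnrxxtx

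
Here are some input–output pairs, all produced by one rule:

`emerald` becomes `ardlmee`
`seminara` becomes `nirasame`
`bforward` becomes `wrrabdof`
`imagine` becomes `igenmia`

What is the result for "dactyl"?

ytdlca

The pattern: move the first 3 characters to the end (rotate left by 3), then swap each adjacent pair of characters (1↔2, 3↔4, ...).
"dactyl" → "tyldac" → "ytdlca".
(Check on "bforward": → "rwardbfo" → "wrrabdof" ✓)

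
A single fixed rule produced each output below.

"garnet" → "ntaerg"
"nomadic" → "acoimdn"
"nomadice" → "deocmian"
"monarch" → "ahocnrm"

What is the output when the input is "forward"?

In each case the input is transformed by: take characters alternately from the front and the back (1st, last, 2nd, 2nd-last, ...), then swap the first and last characters.
"forward" → "fdorraw" → "wdorraf".

wdorraf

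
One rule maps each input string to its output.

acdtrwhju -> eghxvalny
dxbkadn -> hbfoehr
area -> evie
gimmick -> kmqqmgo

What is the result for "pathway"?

texlaec

Each output is the input with this applied: shift every letter 4 places forward in the alphabet (wrapping around).
So "pathway" becomes "texlaec".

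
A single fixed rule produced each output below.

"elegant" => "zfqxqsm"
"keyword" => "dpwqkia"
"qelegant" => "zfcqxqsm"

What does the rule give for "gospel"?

Looking at the pairs, the operation is to move the last 2 characters to the front (rotate right by 2), then shift every letter 12 places forward in the alphabet (wrapping around).
On "gospel" that produces "qxsaeb".

qxsaeb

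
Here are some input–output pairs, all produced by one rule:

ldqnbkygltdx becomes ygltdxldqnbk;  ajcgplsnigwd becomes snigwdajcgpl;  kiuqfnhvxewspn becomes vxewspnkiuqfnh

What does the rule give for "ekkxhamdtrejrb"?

Rule — swap the front and back halves of the string.
"ekkxhamdtrejrb" → "dtrejrbekkxham".

dtrejrbekkxham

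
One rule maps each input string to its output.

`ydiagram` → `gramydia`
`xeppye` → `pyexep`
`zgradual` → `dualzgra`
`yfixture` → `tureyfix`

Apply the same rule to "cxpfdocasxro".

The pattern: swap the front and back halves of the string.
So "cxpfdocasxro" becomes "casxrocxpfdo".

casxrocxpfdo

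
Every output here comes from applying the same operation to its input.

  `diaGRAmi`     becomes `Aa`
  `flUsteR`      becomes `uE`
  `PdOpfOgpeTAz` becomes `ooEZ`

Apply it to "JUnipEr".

Ne

Each output is the input with this applied: keep one character in every 3, starting at position 3 (positions 3rd, 6th, 9th, ...), then flip the case of every letter.
Working it through for "JUnipEr": intermediate "nE", final "Ne".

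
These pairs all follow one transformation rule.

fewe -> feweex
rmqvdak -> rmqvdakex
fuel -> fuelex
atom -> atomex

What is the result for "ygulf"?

ygulfex

Each output is the input with this applied: append "ex".
Doing the same to "ygulf": "ygulfex".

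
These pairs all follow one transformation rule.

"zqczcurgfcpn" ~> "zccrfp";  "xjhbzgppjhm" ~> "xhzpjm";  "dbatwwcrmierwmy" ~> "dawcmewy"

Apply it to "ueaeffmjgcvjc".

The rule is to keep every other character starting from the first (positions 1st, 3rd, 5th, ...).
Applying that to "ueaeffmjgcvjc" gives "uafmgvc".

uafmgvc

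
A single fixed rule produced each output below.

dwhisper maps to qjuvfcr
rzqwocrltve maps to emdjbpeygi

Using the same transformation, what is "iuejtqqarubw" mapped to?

vhrwgddneho

Each output is the input with this applied: delete the last character, then shift every letter 13 places forward in the alphabet (wrapping around) — i.e. ROT13.
Starting from "iuejtqqarubw": after the first operation, "iuejtqqarub"; after the second, "vhrwgddneho".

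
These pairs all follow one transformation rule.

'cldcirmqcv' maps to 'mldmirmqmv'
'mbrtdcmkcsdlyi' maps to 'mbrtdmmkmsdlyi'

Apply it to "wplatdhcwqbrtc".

Rule — replace every "c" with "m".
So "wplatdhcwqbrtc" becomes "wplatdhmwqbrtm".

wplatdhmwqbrtm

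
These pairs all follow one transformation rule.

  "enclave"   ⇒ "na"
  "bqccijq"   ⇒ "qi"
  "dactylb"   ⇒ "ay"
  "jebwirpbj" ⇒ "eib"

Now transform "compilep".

The pattern: keep one character in every 3, starting at position 2 (positions 2nd, 5th, 8th, ...).
Doing the same to "compilep": "oip".

oip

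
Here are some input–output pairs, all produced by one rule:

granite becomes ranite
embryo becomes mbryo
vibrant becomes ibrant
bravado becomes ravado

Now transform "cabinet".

abinet

The pattern: delete the first character.
So "cabinet" becomes "abinet".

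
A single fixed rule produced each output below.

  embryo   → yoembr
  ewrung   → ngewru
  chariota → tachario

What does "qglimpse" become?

seqglimp

The transformation: move the last 2 characters to the front (rotate right by 2).
So "qglimpse" becomes "seqglimp".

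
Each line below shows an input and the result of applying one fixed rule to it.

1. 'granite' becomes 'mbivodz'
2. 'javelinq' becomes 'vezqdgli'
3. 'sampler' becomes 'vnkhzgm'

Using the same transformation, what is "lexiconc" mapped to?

The rule is to shift every letter 5 places backward in the alphabet (wrapping around), then swap each adjacent pair of characters (1↔2, 3↔4, ...).
On "lexiconc" that produces "zgdsjxxi".

zgdsjxxi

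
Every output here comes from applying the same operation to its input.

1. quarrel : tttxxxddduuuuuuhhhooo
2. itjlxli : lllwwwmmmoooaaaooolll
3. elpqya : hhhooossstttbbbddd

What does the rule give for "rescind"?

uuuhhhvvvffflllqqqggg

Rule — shift every letter 3 places forward in the alphabet (wrapping around), then repeat every character 3 times.
Starting from "rescind": after the first operation, "uhvflqg"; after the second, "uuuhhhvvvffflllqqqggg".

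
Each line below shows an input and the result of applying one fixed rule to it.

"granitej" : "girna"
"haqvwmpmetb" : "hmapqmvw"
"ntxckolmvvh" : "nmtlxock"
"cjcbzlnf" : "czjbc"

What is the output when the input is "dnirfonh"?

dfnri

The rule is to delete the last 3 characters, then take characters alternately from the front and the back (1st, last, 2nd, 2nd-last, ...).
For "dnirfonh", step one produces "dnirf"; step two turns that into "dfnri".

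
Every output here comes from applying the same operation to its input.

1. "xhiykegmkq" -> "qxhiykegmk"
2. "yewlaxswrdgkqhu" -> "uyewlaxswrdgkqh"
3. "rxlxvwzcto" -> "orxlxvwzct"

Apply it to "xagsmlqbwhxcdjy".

yxagsmlqbwhxcdj

The rule is to move the last character to the front.
For "xagsmlqbwhxcdjy" the result is "yxagsmlqbwhxcdj".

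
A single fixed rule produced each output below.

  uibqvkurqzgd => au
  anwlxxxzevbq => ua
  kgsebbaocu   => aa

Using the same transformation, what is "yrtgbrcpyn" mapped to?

Each output is the input with this applied: shift every letter 1 place backward in the alphabet (wrapping around), then keep only the vowels.
Working it through for "yrtgbrcpyn": intermediate "xqsfaqboxm", final "ao".
(Check on "kgsebbaocu": → "jfrdaaznbt" → "aa" ✓)

ao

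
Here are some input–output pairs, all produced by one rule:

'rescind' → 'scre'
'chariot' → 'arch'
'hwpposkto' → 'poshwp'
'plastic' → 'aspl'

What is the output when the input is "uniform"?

The pattern: delete the last 3 characters, then swap the front and back halves of the string.
Applying both steps to "uniform": "unif", then "ifun".

ifun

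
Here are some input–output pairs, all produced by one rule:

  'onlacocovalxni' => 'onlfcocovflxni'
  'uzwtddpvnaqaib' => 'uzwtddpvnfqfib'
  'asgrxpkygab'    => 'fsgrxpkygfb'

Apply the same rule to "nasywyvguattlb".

nfsywyvgufttlb

Each output is the input with this applied: replace every "a" with "f".
So "nasywyvguattlb" becomes "nfsywyvgufttlb".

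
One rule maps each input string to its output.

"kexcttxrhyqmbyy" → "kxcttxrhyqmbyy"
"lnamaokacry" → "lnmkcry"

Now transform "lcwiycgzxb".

lcwycgzxb

What's happening: remove every vowel.
For "lcwiycgzxb" the result is "lcwycgzxb".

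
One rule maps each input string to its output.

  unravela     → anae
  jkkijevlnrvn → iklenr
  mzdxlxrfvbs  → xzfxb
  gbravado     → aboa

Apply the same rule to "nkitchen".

The transformation: keep every other character starting from the second (positions 2nd, 4th, 6th, ...), then swap each adjacent pair of characters (1↔2, 3↔4, ...).
"nkitchen" → "kthn" → "tknh".

tknh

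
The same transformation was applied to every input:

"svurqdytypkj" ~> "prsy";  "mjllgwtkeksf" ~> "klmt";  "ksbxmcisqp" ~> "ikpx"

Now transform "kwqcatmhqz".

ckmz

The rule is to keep one character in every 3, starting at position 1 (positions 1st, 4th, 7th, ...), then sort the characters into alphabetical order.
Working it through for "kwqcatmhqz": intermediate "kcmz", final "ckmz".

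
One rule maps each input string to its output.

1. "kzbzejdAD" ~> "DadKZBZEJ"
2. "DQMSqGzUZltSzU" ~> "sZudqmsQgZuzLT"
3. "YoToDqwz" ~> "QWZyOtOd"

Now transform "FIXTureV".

REvfixtU

The pattern: flip the case of every letter, then move the last 3 characters to the front (rotate right by 3).
Working it through for "FIXTureV": intermediate "fixtUREv", final "REvfixtU".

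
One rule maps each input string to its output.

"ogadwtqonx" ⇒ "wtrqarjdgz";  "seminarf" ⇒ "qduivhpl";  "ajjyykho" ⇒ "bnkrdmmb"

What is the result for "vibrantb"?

The rule is to swap the front and back halves of the string, then shift every letter 3 places forward in the alphabet (wrapping around).
For "vibrantb", step one produces "antbvibr"; step two turns that into "dqweyleu".

dqweyleu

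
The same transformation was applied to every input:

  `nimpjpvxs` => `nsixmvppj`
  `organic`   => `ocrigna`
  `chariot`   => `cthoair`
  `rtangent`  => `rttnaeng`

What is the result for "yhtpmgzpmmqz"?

yzhqtmpmmpgz

The pattern: take characters alternately from the front and the back (1st, last, 2nd, 2nd-last, ...).
Doing the same to "yhtpmgzpmmqz": "yzhqtmpmmpgz".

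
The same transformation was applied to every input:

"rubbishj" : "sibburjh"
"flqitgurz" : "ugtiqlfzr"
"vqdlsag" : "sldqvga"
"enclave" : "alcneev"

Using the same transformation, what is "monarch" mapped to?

Looking at the pairs, the operation is to move the last 2 characters to the front (rotate right by 2), then reverse the string.
Working it through for "monarch": intermediate "chmonar", final "ranomhc".

ranomhc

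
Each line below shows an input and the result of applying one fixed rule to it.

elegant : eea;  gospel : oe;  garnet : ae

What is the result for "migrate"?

iae

The rule is to keep only the vowels.
Applying that to "migrate" gives "iae".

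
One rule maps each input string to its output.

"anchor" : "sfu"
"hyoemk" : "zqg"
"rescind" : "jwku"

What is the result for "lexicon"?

dwpa

The pattern: delete the last 3 characters, then shift every letter 8 places backward in the alphabet (wrapping around).
Doing the same to "lexicon": "dwpa".
(Check on "rescind": → "resc" → "jwku" ✓)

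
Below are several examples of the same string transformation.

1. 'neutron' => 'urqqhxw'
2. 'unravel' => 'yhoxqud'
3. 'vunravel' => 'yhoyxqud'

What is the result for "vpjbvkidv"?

lgyysmeyn

The pattern: shift every letter 3 places forward in the alphabet (wrapping around), then move the last 3 characters to the front (rotate right by 3).
On "vpjbvkidv": the first step gives "ysmeynlgy", and the second then gives "lgyysmeyn".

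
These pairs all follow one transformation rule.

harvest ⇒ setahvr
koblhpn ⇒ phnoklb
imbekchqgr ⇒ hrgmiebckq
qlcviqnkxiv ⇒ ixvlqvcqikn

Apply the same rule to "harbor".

Each output is the input with this applied: swap each adjacent pair of characters (1↔2, 3↔4, ...), then move the last 3 characters to the front (rotate right by 3).
Working it through for "harbor": intermediate "ahbrro", final "rroahb".

rroahb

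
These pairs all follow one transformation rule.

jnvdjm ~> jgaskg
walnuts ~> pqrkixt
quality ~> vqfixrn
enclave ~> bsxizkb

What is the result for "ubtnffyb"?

yvcckqyr

Rule — reverse the string, then shift every letter 3 places backward in the alphabet (wrapping around).
For "ubtnffyb", step one produces "byffntbu"; step two turns that into "yvcckqyr".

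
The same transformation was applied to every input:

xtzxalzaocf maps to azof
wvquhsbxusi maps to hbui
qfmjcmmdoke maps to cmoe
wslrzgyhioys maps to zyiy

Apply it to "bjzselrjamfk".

In each case the input is transformed by: keep every other character starting from the first (positions 1st, 3rd, 5th, ...), then keep only the last 4 characters.
Applying that to "bjzselrjamfk" gives "eraf".

eraf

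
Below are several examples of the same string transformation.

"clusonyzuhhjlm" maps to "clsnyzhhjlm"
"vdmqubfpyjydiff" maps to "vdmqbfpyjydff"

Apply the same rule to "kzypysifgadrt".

In each case the input is transformed by: remove every vowel.
On "kzypysifgadrt" that produces "kzypysfgdrt".

kzypysfgdrt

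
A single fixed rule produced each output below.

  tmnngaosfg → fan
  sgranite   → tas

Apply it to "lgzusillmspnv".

nmiz

The rule is to reverse the string, then keep one character in every 3, starting at position 2 (positions 2nd, 5th, 8th, ...).
"lgzusillmspnv" → "vnpsmllisuzgl" → "nmiz".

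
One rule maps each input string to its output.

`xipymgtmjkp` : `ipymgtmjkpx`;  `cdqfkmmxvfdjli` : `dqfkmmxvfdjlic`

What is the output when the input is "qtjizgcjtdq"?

Each output is the input with this applied: move the first character to the end.
Applying that to "qtjizgcjtdq" gives "tjizgcjtdqq".

tjizgcjtdqq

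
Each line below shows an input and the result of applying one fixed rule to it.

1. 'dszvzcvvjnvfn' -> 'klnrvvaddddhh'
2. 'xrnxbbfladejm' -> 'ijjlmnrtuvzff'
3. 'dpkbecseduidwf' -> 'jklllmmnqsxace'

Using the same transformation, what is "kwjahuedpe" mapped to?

ilmmprsxce

Looking at the pairs, the operation is to sort the characters into alphabetical order, then shift every letter 8 places forward in the alphabet (wrapping around).
Working it through for "kwjahuedpe": intermediate "adeehjkpuw", final "ilmmprsxce".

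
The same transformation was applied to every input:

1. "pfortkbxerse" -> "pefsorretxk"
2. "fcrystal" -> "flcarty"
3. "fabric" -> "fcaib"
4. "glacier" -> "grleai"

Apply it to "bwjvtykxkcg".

bgwcjkvxtk

The transformation: take characters alternately from the front and the back (1st, last, 2nd, 2nd-last, ...), then delete the last character.
On "bwjvtykxkcg": the first step gives "bgwcjkvxtky", and the second then gives "bgwcjkvxtk".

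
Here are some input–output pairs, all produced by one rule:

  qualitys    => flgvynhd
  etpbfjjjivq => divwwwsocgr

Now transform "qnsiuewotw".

jgbjrhvfad

The transformation: reverse the string, then shift every letter 13 places forward in the alphabet (wrapping around) — i.e. ROT13.
"qnsiuewotw" → "wtoweuisnq" → "jgbjrhvfad".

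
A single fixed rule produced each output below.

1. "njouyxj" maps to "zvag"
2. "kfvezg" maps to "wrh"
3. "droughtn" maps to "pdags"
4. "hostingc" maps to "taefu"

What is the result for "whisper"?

itue

Looking at the pairs, the operation is to shift every letter 12 places forward in the alphabet (wrapping around), then delete the last 3 characters.
For "whisper", step one produces "ituebqd"; step two turns that into "itue".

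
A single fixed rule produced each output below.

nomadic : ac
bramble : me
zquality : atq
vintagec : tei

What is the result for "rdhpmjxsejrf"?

Rule — move the first 2 characters to the end (rotate left by 2), then keep one character in every 3, starting at position 2 (positions 2nd, 5th, 8th, ...).
For "rdhpmjxsejrf", step one produces "hpmjxsejrfrd"; step two turns that into "pxjr".
(Check on "vintagec": → "ntagecvi" → "tei" ✓)

pxjr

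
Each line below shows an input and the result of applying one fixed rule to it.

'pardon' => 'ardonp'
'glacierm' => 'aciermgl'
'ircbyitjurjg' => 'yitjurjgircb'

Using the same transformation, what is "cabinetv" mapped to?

binetvca

In each case the input is transformed by: move the last 2 characters to the front (rotate right by 2), then swap the front and back halves of the string.
Applying both steps to "cabinetv": "tvcabine", then "binetvca".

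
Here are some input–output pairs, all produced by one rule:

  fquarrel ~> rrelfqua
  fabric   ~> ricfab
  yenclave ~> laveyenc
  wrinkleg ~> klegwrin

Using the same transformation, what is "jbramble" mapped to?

In each case the input is transformed by: swap the front and back halves of the string.
On "jbramble" that produces "mblejbra".

mblejbra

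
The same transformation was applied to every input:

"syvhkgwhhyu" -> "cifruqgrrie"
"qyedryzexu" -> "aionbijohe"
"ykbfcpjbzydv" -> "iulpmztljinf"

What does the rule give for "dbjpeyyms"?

What's happening: shift every letter 10 places forward in the alphabet (wrapping around).
Doing the same to "dbjpeyyms": "nltzoiiwc".

nltzoiiwc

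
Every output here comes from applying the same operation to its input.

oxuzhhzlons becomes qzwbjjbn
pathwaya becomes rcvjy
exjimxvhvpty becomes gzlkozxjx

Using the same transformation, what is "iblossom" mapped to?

What's happening: delete the last 3 characters, then shift every letter 2 places forward in the alphabet (wrapping around).
So "iblossom" becomes "kdnqu".

kdnqu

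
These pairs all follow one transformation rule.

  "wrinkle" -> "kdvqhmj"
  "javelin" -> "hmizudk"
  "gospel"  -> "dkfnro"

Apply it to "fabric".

hbezaq

The transformation: move the last 2 characters to the front (rotate right by 2), then shift every letter 1 place backward in the alphabet (wrapping around).
"fabric" → "hbezaq".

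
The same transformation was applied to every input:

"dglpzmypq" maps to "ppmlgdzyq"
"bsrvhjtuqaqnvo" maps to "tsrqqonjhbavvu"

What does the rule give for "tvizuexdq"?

utqiedzxv

The rule is to sort the characters into reverse alphabetical order, then move the first 3 characters to the end (rotate left by 3).
On "tvizuexdq": the first step gives "zxvutqied", and the second then gives "utqiedzxv".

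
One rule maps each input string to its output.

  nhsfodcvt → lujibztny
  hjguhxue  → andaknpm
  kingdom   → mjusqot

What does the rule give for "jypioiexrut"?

ouokdxazpev

What's happening: shift every letter 6 places forward in the alphabet (wrapping around), then move the first 3 characters to the end (rotate left by 3).
Starting from "jypioiexrut": after the first operation, "pevouokdxaz"; after the second, "ouokdxazpev".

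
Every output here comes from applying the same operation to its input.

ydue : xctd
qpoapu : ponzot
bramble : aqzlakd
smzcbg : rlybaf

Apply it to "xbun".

The pattern: shift every letter 1 place backward in the alphabet (wrapping around).
Applying that to "xbun" gives "watm".

watm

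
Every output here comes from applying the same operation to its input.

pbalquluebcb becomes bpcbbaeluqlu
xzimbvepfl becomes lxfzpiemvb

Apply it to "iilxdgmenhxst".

Looking at the pairs, the operation is to reverse the string, then take characters alternately from the front and the back (1st, last, 2nd, 2nd-last, ...).
Starting from "iilxdgmenhxst": after the first operation, "tsxhnemgdxlii"; after the second, "tisixlhxndegm".

tisixlhxndegm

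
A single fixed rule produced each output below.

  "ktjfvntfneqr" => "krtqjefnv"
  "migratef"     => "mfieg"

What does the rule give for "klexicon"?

knloe

The transformation: take characters alternately from the front and the back (1st, last, 2nd, 2nd-last, ...), then delete the last 3 characters.
For "klexicon", step one produces "knloecxi"; step two turns that into "knloe".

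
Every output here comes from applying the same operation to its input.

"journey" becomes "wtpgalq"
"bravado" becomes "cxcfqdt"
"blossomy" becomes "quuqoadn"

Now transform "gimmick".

What's happening: shift every letter 2 places forward in the alphabet (wrapping around), then move the first 2 characters to the end (rotate left by 2).
Starting from "gimmick": after the first operation, "ikookem"; after the second, "ookemik".

ookemik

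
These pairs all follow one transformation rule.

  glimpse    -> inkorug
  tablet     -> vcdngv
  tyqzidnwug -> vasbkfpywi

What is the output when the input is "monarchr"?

The transformation: shift every letter 2 places forward in the alphabet (wrapping around).
"monarchr" → "oqpctejt".

oqpctejt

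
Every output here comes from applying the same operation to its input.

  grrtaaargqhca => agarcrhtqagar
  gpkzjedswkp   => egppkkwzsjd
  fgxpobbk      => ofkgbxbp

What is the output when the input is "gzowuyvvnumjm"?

Looking at the pairs, the operation is to take characters alternately from the front and the back (1st, last, 2nd, 2nd-last, ...), then move the last character to the front.
Applying both steps to "gzowuyvvnumjm": "gmzjomwuunyvv", then "vgmzjomwuunyv".

vgmzjomwuunyv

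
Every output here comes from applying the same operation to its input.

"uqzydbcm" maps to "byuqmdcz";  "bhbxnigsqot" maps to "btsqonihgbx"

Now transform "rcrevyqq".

cvrrqqey

In each case the input is transformed by: sort the characters into reverse alphabetical order, then swap the first and last characters.
Working it through for "rcrevyqq": intermediate "yvrrqqec", final "cvrrqqey".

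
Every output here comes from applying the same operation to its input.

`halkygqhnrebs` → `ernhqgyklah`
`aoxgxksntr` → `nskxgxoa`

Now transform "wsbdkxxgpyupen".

puypgxxkdbsw

Looking at the pairs, the operation is to delete the last 2 characters, then reverse the string.
Applying that to "wsbdkxxgpyupen" gives "puypgxxkdbsw".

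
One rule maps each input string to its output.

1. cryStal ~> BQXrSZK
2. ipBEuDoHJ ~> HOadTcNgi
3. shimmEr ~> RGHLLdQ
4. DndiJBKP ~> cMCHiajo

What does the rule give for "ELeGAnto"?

Rule — flip the case of every letter, then shift every letter 1 place backward in the alphabet (wrapping around).
Working it through for "ELeGAnto": intermediate "elEgaNTO", final "dkDfzMSN".

dkDfzMSN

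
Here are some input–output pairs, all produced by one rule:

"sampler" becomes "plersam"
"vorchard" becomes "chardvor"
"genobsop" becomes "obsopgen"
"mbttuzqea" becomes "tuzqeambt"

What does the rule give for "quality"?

lityqua

Rule — move the first 3 characters to the end (rotate left by 3).
"quality" → "lityqua".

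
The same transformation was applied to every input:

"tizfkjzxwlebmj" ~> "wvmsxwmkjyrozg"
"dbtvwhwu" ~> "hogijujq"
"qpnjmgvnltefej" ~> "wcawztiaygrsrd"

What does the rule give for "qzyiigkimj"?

wmlvvtxvzd

In each case the input is transformed by: shift every letter 13 places forward in the alphabet (wrapping around) — i.e. ROT13, then swap the first and last characters.
On "qzyiigkimj": the first step gives "dmlvvtxvzw", and the second then gives "wmlvvtxvzd".
(Check on "tizfkjzxwlebmj": → "gvmsxwmkjyrozw" → "wvmsxwmkjyrozg" ✓)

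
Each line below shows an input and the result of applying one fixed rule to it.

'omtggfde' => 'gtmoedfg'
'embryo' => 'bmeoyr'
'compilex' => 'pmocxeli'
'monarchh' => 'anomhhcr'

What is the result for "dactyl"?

cadlyt

Looking at the pairs, the operation is to swap the front and back halves of the string, then reverse the string.
"dactyl" → "tyldac" → "cadlyt".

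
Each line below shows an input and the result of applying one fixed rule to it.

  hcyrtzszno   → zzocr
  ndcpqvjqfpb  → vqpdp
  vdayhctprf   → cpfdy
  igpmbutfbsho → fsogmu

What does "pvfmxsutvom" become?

In each case the input is transformed by: keep every other character starting from the second (positions 2nd, 4th, 6th, ...), then move the last 3 characters to the front (rotate right by 3).
"pvfmxsutvom" → "vmsto" → "stovm".
(Check on "hcyrtzszno": → "crzzo" → "zzocr" ✓)

stovm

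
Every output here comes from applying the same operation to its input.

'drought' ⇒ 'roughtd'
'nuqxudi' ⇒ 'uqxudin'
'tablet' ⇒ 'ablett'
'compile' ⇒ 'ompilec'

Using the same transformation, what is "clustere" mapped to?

Rule — move the first character to the end.
Applying that to "clustere" gives "lusterec".

lusterec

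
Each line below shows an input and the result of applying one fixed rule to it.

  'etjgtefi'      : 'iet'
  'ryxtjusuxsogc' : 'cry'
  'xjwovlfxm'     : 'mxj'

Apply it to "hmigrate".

ehm

The rule is to move the last character to the front, then keep only the first 3 characters.
For "hmigrate" the result is "ehm".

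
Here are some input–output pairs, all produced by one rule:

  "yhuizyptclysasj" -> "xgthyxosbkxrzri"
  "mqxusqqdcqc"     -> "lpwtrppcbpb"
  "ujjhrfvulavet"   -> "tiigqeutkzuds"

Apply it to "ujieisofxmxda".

The transformation: shift every letter 1 place backward in the alphabet (wrapping around).
For "ujieisofxmxda" the result is "tihdhrnewlwcz".

tihdhrnewlwcz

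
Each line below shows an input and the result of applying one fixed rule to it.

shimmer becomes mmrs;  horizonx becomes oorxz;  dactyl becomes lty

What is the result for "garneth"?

The rule is to sort the characters into alphabetical order, then delete the first 3 characters.
For "garneth", step one produces "aeghnrt"; step two turns that into "hnrt".

hnrt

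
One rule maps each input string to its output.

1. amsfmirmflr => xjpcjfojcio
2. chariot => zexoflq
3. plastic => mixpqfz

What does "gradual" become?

The pattern: shift every letter 3 places backward in the alphabet (wrapping around).
Doing the same to "gradual": "doxarxi".

doxarxi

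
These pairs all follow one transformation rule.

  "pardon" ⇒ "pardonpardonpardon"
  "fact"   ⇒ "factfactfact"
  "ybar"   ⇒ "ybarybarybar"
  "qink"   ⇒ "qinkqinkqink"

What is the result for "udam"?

udamudamudam

The rule is to write the whole string 3 times in a row.
"udam" → "udamudamudam".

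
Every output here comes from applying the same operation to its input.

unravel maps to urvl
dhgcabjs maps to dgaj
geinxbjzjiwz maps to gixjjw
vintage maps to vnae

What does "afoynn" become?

Rule — keep every other character starting from the first (positions 1st, 3rd, 5th, ...).
Doing the same to "afoynn": "aon".

aon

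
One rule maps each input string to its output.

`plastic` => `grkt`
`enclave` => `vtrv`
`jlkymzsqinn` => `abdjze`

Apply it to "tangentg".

The transformation: keep every other character starting from the first (positions 1st, 3rd, 5th, ...), then shift every letter 9 places backward in the alphabet (wrapping around).
Doing the same to "tangentg": "kevk".

kevk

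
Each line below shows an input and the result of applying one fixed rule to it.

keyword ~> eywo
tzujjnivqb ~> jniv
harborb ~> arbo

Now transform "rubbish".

Each output is the input with this applied: move the last 2 characters to the front (rotate right by 2), then keep only the last 4 characters.
Working it through for "rubbish": intermediate "shrubbi", final "ubbi".

ubbi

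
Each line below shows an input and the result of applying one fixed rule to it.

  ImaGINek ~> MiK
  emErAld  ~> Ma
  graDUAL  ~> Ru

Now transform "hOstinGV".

The pattern: keep one character in every 3, starting at position 2 (positions 2nd, 5th, 8th, ...), then flip the case of every letter.
On "hOstinGV": the first step gives "OiV", and the second then gives "oIv".

oIv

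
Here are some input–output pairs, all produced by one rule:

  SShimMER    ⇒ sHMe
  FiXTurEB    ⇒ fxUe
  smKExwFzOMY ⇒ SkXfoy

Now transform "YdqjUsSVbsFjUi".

yQusBfu

The transformation: flip the case of every letter, then keep every other character starting from the first (positions 1st, 3rd, 5th, ...).
Doing the same to "YdqjUsSVbsFjUi": "yQusBfu".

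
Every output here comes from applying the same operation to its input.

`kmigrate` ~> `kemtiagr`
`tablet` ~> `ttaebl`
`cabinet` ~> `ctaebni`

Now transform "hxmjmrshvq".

Each output is the input with this applied: take characters alternately from the front and the back (1st, last, 2nd, 2nd-last, ...).
On "hxmjmrshvq" that produces "hqxvmhjsmr".

hqxvmhjsmr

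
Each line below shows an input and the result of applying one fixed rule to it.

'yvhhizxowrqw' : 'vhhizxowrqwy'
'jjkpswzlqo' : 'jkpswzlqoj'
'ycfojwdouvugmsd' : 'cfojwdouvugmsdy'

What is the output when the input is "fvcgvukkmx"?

vcgvukkmxf

What's happening: move the first character to the end.
For "fvcgvukkmx" the result is "vcgvukkmxf".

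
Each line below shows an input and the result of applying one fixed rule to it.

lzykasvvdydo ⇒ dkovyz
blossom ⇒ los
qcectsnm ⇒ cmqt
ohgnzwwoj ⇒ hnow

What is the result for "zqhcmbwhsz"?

chqwz

The rule is to sort the characters into alphabetical order, then keep every other character starting from the second (positions 2nd, 4th, 6th, ...).
Applying both steps to "zqhcmbwhsz": "bchhmqswzz", then "chqwz".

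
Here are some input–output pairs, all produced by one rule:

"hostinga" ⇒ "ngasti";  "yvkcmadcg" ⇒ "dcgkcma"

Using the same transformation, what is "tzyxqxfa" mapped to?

xfayxq

What's happening: delete the first 2 characters, then move the last 3 characters to the front (rotate right by 3).
Applying both steps to "tzyxqxfa": "yxqxfa", then "xfayxq".
(Check on "yvkcmadcg": → "kcmadcg" → "dcgkcma" ✓)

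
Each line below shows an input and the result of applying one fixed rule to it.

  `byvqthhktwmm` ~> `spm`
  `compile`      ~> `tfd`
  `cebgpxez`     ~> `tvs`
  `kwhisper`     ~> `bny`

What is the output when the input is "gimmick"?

Each output is the input with this applied: shift every letter 9 places backward in the alphabet (wrapping around), then keep only the first 3 characters.
Working it through for "gimmick": intermediate "xzddztb", final "xzd".

xzd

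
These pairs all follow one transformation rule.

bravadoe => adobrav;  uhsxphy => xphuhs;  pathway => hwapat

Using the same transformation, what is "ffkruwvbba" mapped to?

Rule — delete the last character, then move the last 3 characters to the front (rotate right by 3).
Applying that to "ffkruwvbba" gives "vbbffkruw".

vbbffkruw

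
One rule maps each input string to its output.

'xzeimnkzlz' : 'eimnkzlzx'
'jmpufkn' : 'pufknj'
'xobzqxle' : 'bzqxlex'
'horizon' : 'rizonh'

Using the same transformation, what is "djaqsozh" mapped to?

The pattern: move the first 2 characters to the end (rotate left by 2), then delete the last character.
"djaqsozh" → "aqsozhd".

aqsozhd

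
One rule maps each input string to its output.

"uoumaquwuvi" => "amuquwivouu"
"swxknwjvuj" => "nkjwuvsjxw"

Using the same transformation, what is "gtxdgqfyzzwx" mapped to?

Rule — move the first 3 characters to the end (rotate left by 3), then swap each adjacent pair of characters (1↔2, 3↔4, ...).
"gtxdgqfyzzwx" → "dgqfyzzwxgtx" → "gdfqzywzgxxt".

gdfqzywzgxxt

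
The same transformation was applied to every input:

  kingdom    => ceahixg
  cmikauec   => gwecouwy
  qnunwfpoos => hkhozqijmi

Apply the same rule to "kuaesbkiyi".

oeyuvmcecs

What's happening: shift every letter 6 places backward in the alphabet (wrapping around), then swap each adjacent pair of characters (1↔2, 3↔4, ...).
Applying that to "kuaesbkiyi" gives "oeyuvmcecs".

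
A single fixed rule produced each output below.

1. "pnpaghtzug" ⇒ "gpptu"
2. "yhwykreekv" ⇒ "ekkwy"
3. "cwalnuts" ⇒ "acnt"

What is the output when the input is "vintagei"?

Rule — keep every other character starting from the first (positions 1st, 3rd, 5th, ...), then sort the characters into alphabetical order.
"vintagei" → "vnae" → "aenv".

aenv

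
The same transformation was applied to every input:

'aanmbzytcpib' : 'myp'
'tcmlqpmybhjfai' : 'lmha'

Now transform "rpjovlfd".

of

The pattern: delete the first character, then keep one character in every 3, starting at position 3 (positions 3rd, 6th, 9th, ...).
Working it through for "rpjovlfd": intermediate "pjovlfd", final "of".
(Check on "tcmlqpmybhjfai": → "cmlqpmybhjfai" → "lmha" ✓)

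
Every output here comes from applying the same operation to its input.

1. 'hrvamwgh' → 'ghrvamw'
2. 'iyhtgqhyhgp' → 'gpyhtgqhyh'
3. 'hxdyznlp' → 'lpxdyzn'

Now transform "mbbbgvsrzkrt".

The rule is to delete the first character, then move the last 2 characters to the front (rotate right by 2).
Working it through for "mbbbgvsrzkrt": intermediate "bbbgvsrzkrt", final "rtbbbgvsrzk".

rtbbbgvsrzk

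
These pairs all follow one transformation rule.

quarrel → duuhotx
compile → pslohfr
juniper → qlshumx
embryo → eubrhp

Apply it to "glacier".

What's happening: move the first 2 characters to the end (rotate left by 2), then shift every letter 3 places forward in the alphabet (wrapping around).
"glacier" → "aciergl" → "dflhujo".
(Check on "embryo": → "bryoem" → "eubrhp" ✓)

dflhujo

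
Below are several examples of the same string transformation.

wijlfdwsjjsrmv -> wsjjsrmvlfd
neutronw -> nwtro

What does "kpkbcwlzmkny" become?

The rule is to delete the first 3 characters, then move the first 3 characters to the end (rotate left by 3).
Starting from "kpkbcwlzmkny": after the first operation, "bcwlzmkny"; after the second, "lzmknybcw".

lzmknybcw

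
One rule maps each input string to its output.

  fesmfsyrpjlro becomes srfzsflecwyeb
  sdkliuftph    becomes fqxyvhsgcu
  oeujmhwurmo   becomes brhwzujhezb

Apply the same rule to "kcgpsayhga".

xptcfnlutn

In each case the input is transformed by: shift every letter 13 places forward in the alphabet (wrapping around) — i.e. ROT13.
So "kcgpsayhga" becomes "xptcfnlutn".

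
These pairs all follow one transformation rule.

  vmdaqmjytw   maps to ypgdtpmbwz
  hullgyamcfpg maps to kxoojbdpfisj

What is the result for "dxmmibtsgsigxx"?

gapplewvjvljaa

The transformation: shift every letter 3 places forward in the alphabet (wrapping around).
Applying that to "dxmmibtsgsigxx" gives "gapplewvjvljaa".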